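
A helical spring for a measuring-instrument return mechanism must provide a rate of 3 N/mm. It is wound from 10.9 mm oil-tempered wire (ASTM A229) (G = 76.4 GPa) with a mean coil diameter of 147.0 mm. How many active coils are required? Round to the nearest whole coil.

14

N_a = Gd⁴/(8D³k) = (76.4×10³ × 10.9⁴)/(8 × 147.0³ × 3)
    = 1.07845e+09 / 7.62366e+07 = 14.15 → 14 coils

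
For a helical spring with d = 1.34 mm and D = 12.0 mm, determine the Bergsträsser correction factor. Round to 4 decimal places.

1.1523

C = D/d = 12.0/1.34 = 8.9552
K_B = (4C+2)/(4C−3) = 37.821/32.821 = 1.1523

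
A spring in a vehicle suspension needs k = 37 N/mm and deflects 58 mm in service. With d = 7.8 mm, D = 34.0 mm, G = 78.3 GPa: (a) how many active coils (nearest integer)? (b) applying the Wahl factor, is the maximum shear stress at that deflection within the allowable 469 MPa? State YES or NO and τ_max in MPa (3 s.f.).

N_a = Gd⁴/(8D³k) = (78.3×10³)(7.8⁴)/(8·34.0³·37) = 24.91 → N_a = 25
Actual rate k = Gd⁴/(8D³·25) = 36.87 N/mm
Working load F = kδ = 36.87·58 = 2138.5 N
C = 34.0/7.8 = 4.3590; K_W = (4C−1)/(4C−4)+0.615/C = 1.3644
τ_max = K_W·8FD/(πd³) = 1.3644·390.15 = 532.32 MPa
τ_max > 469 MPa → exceeds allowable

(a) 25 coils; (b) NO, τ_max = 532 MPa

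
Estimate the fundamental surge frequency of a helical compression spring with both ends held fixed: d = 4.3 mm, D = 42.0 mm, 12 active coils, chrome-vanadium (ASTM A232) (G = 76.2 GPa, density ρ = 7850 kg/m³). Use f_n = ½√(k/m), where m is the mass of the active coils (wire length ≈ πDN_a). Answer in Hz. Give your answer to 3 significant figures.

71.2 Hz

k = Gd⁴/(8D³N_a) = (76.2×10³)(4.3⁴)/(8·42.0³·12) = 3.6628 N/mm = 3662.8 N/m
Wire length L = πDN_a = π·42.0·12 = 1583.4 mm
m = ρ·(πd²/4)·L = 7850 × 14.522×10⁻⁶ m² × 1.5834 m = 0.1805 kg
f_n = ½√(k/m) = 0.5·√(3662.8/0.1805) = 0.5·√(20292) = 71.226 Hz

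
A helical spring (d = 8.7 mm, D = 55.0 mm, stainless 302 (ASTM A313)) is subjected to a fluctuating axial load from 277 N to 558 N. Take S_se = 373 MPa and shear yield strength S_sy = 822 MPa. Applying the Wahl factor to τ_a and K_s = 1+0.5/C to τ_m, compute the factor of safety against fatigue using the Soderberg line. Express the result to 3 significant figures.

4.63

C = D/d = 55.0/8.7 = 6.3218; K_W = (4C−1)/(4C−4)+0.615/C = 1.2382; K_s = 1+0.5/C = 1.0791
F_a = (F_max−F_min)/2 = 140.5 N; F_m = (F_max+F_min)/2 = 417.5 N
τ_a = K_W·8F_aD/(πd³) = 1.2382 × 29.883 = 37.001 MPa
τ_m = K_s·8F_mD/(πd³) = 1.0791 × 88.798 = 95.821 MPa
Soderberg: 1/n_f = τ_a/S_se + τ_m/S_sy = 37.001/373 + 95.821/822 = 0.09920 + 0.11657 = 0.21577
n_f = 1/0.21577 = 4.635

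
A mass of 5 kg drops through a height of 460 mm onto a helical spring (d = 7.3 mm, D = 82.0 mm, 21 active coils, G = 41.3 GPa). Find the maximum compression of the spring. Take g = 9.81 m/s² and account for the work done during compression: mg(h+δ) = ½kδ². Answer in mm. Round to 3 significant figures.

231 mm

k = Gd⁴/(8D³N_a) = (41.3×10³)(7.3⁴)/(8·82.0³·21) = 1.2662 N/mm
W = mg = 5 × 9.81 = 49.05 N
½kδ² − Wδ − Wh = 0 → δ = (W + √(W² + 2kWh))/k
δ = (49.05 + √(2405.9 + 57137))/1.2662 = (49.05 + 244.01)/1.2662 = 231.46 mm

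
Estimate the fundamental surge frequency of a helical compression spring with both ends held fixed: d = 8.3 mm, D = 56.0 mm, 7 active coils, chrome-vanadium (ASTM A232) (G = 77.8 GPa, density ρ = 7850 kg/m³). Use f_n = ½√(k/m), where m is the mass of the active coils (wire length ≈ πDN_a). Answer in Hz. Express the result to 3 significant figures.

134 Hz

k = Gd⁴/(8D³N_a) = (77.8×10³)(8.3⁴)/(8·56.0³·7) = 37.544 N/mm = 37544 N/m
Wire length L = πDN_a = π·56.0·7 = 1231.5 mm
m = ρ·(πd²/4)·L = 7850 × 54.106×10⁻⁶ m² × 1.2315 m = 0.52306 kg
f_n = ½√(k/m) = 0.5·√(37544/0.52306) = 0.5·√(71777) = 133.96 Hz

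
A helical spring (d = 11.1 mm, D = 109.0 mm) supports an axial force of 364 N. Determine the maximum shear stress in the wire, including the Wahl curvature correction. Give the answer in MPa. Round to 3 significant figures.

84.8 MPa

Spring index C = D/d = 109.0/11.1 = 9.8198
K_W = (4C−1)/(4C−4) + 0.615/C = 38.279/35.279 + 0.0626 = 1.1477
τ₀ = 8FD/(πd³) = 8·364·109.0/(π·11.1³) = 317408/4296.5 = 73.875 MPa
τ_max = K·τ₀ = 1.1477 × 73.875 = 84.784 MPa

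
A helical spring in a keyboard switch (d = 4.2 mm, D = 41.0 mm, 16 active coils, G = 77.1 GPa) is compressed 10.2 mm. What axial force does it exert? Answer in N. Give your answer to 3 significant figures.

k = Gd⁴/(8D³N_a) = (77.1×10³)(4.2⁴)/(8·41.0³·16) = 2.7195 N/mm
F = k·δ = 2.7195 × 10.2 = 27.739 N

27.7 N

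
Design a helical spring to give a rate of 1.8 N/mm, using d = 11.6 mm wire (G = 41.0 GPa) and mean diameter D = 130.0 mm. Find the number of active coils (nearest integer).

23

N_a = Gd⁴/(8D³k) = (41.0×10³ × 11.6⁴)/(8 × 130.0³ × 1.8)
    = 7.42362e+08 / 3.16368e+07 = 23.47 → 23 coils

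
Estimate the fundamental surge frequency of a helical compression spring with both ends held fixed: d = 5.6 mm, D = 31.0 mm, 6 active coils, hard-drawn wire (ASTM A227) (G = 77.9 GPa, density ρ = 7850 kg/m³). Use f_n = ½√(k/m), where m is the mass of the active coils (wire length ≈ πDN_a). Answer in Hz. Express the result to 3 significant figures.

344 Hz

k = Gd⁴/(8D³N_a) = (77.9×10³)(5.6⁴)/(8·31.0³·6) = 53.575 N/mm = 53575 N/m
Wire length L = πDN_a = π·31.0·6 = 584.34 mm
m = ρ·(πd²/4)·L = 7850 × 24.63×10⁻⁶ m² × 0.58434 m = 0.11298 kg
f_n = ½√(k/m) = 0.5·√(53575/0.11298) = 0.5·√(4.742e+05) = 344.31 Hz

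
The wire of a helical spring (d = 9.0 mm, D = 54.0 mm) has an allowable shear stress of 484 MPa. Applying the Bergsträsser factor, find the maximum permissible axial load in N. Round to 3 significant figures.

2070 N

C = D/d = 54.0/9.0 = 6.0000
K_B = (4C+2)/(4C−3) = 26.000/21.000 = 1.2381
τ_max = K·8FD/(πd³) → F_max = τ_allow·πd³/(8DK)
F_max = 484·π·9.0³/(8·54.0·1.2381) = 1.1085e+06/534.86 = 2072.5 N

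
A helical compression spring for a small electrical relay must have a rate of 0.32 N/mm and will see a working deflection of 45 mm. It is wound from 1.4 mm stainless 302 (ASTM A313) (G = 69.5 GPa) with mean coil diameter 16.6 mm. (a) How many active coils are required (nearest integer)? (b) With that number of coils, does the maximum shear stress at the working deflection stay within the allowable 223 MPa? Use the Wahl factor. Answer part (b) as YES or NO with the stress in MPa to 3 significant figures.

N_a = Gd⁴/(8D³k) = (69.5×10³)(1.4⁴)/(8·16.6³·0.32) = 22.8 → N_a = 23
Actual rate k = Gd⁴/(8D³·23) = 0.31722 N/mm
Working load F = kδ = 0.31722·45 = 14.275 N
C = 16.6/1.4 = 11.8571; K_W = (4C−1)/(4C−4)+0.615/C = 1.1209
τ_max = K_W·8FD/(πd³) = 1.1209·219.9 = 246.5 MPa
τ_max > 223 MPa → exceeds allowable

(a) 23 coils; (b) NO, τ_max = 246 MPa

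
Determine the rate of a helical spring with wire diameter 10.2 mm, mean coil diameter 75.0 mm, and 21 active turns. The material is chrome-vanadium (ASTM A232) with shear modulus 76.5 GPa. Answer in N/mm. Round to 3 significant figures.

11.7 N/mm

k = Gd⁴/(8D³N_a) = (76.5×10³ × 10.2⁴) / (8 × 75.0³ × 21)
  = 8.28061e+08 / 7.0875e+07 = 11.683 N/mm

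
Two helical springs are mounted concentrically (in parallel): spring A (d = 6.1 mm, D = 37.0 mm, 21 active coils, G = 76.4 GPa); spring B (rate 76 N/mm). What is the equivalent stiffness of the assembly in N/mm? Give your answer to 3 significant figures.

88.4 N/mm

k_A = Gd⁴/(8D³N_a) = (76.4×10³)(6.1⁴)/(8·37.0³·21) = 12.431 N/mm
Parallel: k_eq = 12.431 + 76 = 88.431 N/mm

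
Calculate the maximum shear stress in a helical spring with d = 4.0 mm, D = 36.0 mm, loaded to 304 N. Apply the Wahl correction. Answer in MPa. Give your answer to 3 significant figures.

Spring index C = D/d = 36.0/4.0 = 9.0000
K_W = (4C−1)/(4C−4) + 0.615/C = 35.000/32.000 + 0.0683 = 1.1621
τ₀ = 8FD/(πd³) = 8·304·36.0/(π·4.0³) = 87552/201.06 = 435.45 MPa
τ_max = K·τ₀ = 1.1621 × 435.45 = 506.03 MPa

506 MPa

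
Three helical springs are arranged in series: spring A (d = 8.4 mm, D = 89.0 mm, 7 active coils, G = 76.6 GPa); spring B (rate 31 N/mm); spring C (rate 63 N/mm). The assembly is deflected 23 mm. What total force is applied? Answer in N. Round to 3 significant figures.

k_A = Gd⁴/(8D³N_a) = (76.6×10³)(8.4⁴)/(8·89.0³·7) = 9.6602 N/mm
Series: 1/k_eq = 1/9.6602 + 1/31 + 1/63 = 0.15165; k_eq = 6.5942 N/mm
F = k_eq·δ = 6.5942·23 = 151.67 N

152 N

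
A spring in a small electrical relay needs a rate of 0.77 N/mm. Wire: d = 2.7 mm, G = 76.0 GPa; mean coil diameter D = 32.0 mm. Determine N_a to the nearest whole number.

N_a = Gd⁴/(8D³k) = (76.0×10³ × 2.7⁴)/(8 × 32.0³ × 0.77)
    = 4.03895e+06 / 201851 = 20.01 → 20 coils

20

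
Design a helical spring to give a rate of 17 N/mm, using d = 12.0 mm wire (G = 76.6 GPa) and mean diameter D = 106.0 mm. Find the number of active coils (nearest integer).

10

N_a = Gd⁴/(8D³k) = (76.6×10³ × 12.0⁴)/(8 × 106.0³ × 17)
    = 1.58838e+09 / 1.61978e+08 = 9.806 → 10 coils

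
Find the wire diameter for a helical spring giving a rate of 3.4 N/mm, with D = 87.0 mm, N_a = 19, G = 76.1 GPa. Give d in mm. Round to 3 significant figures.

8.18 mm

d = (8D³N_a·k / G)^(1/4) = (8·87.0³·19·3.4 / (76.1×10³))^0.25
  = (4471.9)^0.25 = 8.1776 mm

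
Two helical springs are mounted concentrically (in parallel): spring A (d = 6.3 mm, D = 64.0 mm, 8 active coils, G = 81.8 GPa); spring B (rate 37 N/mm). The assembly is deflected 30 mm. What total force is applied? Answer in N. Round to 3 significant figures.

k_A = Gd⁴/(8D³N_a) = (81.8×10³)(6.3⁴)/(8·64.0³·8) = 7.6806 N/mm
Parallel: k_eq = 7.6806 + 37 = 44.681 N/mm
F = k_eq·δ = 44.681·30 = 1340.4 N

1340 N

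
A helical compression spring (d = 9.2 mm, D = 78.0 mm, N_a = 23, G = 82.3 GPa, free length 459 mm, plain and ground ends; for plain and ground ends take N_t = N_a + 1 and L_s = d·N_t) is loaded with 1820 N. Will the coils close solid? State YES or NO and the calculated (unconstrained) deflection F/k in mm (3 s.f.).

YES, δ = 270 mm

k = Gd⁴/(8D³N_a) = (82.3×10³)(9.2⁴)/(8·78.0³·23) = 6.7523 N/mm
N_t = 24; L_s = 9.2·24 = 220.8 mm; δ_solid = L₀ − L_s = 459 − 220.8 = 238.2 mm
δ = F/k = 1820/6.7523 = 269.54 mm
δ ≥ δ_solid → spring goes solid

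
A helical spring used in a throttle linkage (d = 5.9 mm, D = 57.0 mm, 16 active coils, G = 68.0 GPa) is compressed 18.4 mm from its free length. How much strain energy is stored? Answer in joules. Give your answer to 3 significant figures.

0.588 J

k = Gd⁴/(8D³N_a) = (68.0×10³)(5.9⁴)/(8·57.0³·16) = 3.476 N/mm
U = ½kδ² = 0.5 × 3.476 × 18.4² = 588.42 N·mm = 0.58842 J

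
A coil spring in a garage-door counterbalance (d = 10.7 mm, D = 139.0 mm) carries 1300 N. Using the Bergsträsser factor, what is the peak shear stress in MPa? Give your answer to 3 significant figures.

Spring index C = D/d = 139.0/10.7 = 12.9907
K_B = (4C+2)/(4C−3) = 53.963/48.963 = 1.1021
τ₀ = 8FD/(πd³) = 8·1300·139.0/(π·10.7³) = 1.4456e+06/3848.6 = 375.62 MPa
τ_max = K·τ₀ = 1.1021 × 375.62 = 413.98 MPa

414 MPa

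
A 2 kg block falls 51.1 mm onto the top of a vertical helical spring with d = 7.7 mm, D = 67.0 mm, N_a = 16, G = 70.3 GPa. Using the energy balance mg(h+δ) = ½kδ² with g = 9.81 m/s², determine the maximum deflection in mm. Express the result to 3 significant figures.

k = Gd⁴/(8D³N_a) = (70.3×10³)(7.7⁴)/(8·67.0³·16) = 6.4192 N/mm
W = mg = 2 × 9.81 = 19.62 N
½kδ² − Wδ − Wh = 0 → δ = (W + √(W² + 2kWh))/k
δ = (19.62 + √(384.94 + 12871.6))/6.4192 = (19.62 + 115.14)/6.4192 = 20.993 mm

21.0 mm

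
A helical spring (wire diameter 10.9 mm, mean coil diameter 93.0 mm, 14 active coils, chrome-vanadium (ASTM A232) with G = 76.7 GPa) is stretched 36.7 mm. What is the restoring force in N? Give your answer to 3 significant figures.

k = Gd⁴/(8D³N_a) = (76.7×10³)(10.9⁴)/(8·93.0³·14) = 12.018 N/mm
F = k·δ = 12.018 × 36.7 = 441.06 N

441 N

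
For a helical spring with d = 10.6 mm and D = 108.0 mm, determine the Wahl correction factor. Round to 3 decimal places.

C = D/d = 108.0/10.6 = 10.1887
K_W = (4C−1)/(4C−4) + 0.615/C = 39.755/36.755 + 0.0604 = 1.1420

1.142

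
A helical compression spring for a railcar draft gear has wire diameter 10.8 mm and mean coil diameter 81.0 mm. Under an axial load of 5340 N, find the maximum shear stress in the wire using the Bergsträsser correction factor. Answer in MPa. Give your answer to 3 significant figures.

Spring index C = D/d = 81.0/10.8 = 7.5000
K_B = (4C+2)/(4C−3) = 32.000/27.000 = 1.1852
τ₀ = 8FD/(πd³) = 8·5340·81.0/(π·10.8³) = 3.46032e+06/3957.5 = 874.37 MPa
τ_max = K·τ₀ = 1.1852 × 874.37 = 1036.3 MPa

1040 MPa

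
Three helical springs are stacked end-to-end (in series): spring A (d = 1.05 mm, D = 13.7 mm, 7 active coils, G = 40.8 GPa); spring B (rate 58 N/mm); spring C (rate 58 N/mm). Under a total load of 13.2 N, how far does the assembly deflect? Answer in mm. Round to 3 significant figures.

38.8 mm

k_A = Gd⁴/(8D³N_a) = (40.8×10³)(1.05⁴)/(8·13.7³·7) = 0.3444 N/mm
Series: 1/k_eq = 1/0.3444 + 1/58 + 1/58 = 2.9381; k_eq = 0.34036 N/mm
δ = F/k_eq = 13.2/0.34036 = 38.782 mm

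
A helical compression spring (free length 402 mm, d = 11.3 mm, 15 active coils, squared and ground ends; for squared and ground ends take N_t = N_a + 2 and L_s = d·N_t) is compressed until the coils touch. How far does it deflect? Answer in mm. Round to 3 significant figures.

N_t = 17; L_s = 11.3·17 = 192.1 mm
δ_solid = L₀ − L_s = 402 − 192.1 = 209.9 mm

210 mm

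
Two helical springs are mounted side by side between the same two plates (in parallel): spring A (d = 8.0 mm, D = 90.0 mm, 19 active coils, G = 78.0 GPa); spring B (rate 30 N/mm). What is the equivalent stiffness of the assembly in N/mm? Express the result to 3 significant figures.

k_A = Gd⁴/(8D³N_a) = (78.0×10³)(8.0⁴)/(8·90.0³·19) = 2.8833 N/mm
Parallel: k_eq = 2.8833 + 30 = 32.883 N/mm

32.9 N/mm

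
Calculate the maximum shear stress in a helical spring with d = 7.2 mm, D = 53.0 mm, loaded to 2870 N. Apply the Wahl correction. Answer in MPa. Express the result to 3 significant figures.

1250 MPa

Spring index C = D/d = 53.0/7.2 = 7.3611
K_W = (4C−1)/(4C−4) + 0.615/C = 28.444/25.444 + 0.0835 = 1.2015
τ₀ = 8FD/(πd³) = 8·2870·53.0/(π·7.2³) = 1.21688e+06/1172.6 = 1037.8 MPa
τ_max = K·τ₀ = 1.2015 × 1037.8 = 1246.8 MPa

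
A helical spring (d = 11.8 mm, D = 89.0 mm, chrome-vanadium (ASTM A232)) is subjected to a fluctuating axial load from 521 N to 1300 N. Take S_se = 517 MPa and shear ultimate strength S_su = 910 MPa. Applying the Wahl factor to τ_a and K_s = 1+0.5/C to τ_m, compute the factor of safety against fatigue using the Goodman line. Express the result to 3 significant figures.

3.68

C = D/d = 89.0/11.8 = 7.5424; K_W = (4C−1)/(4C−4)+0.615/C = 1.1962; K_s = 1+0.5/C = 1.0663
F_a = (F_max−F_min)/2 = 389.5 N; F_m = (F_max+F_min)/2 = 910.5 N
τ_a = K_W·8F_aD/(πd³) = 1.1962 × 53.727 = 64.267 MPa
τ_m = K_s·8F_mD/(πd³) = 1.0663 × 125.59 = 133.92 MPa
Goodman: 1/n_f = τ_a/S_se + τ_m/S_su = 64.267/517 + 133.92/910 = 0.12431 + 0.14716 = 0.27147
n_f = 1/0.27147 = 3.684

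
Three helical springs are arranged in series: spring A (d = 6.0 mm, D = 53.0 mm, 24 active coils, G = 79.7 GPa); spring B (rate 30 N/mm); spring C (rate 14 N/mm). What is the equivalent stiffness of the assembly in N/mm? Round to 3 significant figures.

2.62 N/mm

k_A = Gd⁴/(8D³N_a) = (79.7×10³)(6.0⁴)/(8·53.0³·24) = 3.6136 N/mm
Series: 1/k_eq = 1/3.6136 + 1/30 + 1/14 = 0.3815; k_eq = 2.6212 N/mm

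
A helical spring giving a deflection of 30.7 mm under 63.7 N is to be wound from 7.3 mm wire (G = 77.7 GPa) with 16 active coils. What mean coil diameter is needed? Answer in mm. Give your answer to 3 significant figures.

94.0 mm

Required rate k = F/δ = 63.7/30.7 = 2.0749 N/mm
D = (Gd⁴/(8N_a·k))^(1/3) = (77.7×10³·7.3⁴/(8·16·2.0749))^(1/3)
  = (830809)^(1/3) = 94.0085 mm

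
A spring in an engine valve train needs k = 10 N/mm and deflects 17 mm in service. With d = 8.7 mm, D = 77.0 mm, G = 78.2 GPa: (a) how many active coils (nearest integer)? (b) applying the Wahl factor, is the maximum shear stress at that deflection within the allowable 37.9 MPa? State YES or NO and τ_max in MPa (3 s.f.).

N_a = Gd⁴/(8D³k) = (78.2×10³)(8.7⁴)/(8·77.0³·10) = 12.27 → N_a = 12
Actual rate k = Gd⁴/(8D³·12) = 10.222 N/mm
Working load F = kδ = 10.222·17 = 173.78 N
C = 77.0/8.7 = 8.8506; K_W = (4C−1)/(4C−4)+0.615/C = 1.1650
τ_max = K_W·8FD/(πd³) = 1.1650·51.744 = 60.283 MPa
τ_max > 37.9 MPa → exceeds allowable

(a) 12 coils; (b) NO, τ_max = 60.3 MPa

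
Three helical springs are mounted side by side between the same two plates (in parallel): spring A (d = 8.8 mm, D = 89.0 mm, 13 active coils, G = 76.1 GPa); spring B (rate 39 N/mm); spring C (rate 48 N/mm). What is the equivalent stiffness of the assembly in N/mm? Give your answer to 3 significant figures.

93.2 N/mm

k_A = Gd⁴/(8D³N_a) = (76.1×10³)(8.8⁴)/(8·89.0³·13) = 6.2246 N/mm
Parallel: k_eq = 6.2246 + 39 + 48 = 93.225 N/mm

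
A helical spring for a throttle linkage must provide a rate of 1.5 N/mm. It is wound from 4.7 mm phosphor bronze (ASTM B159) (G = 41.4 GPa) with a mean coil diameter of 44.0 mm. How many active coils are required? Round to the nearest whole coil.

N_a = Gd⁴/(8D³k) = (41.4×10³ × 4.7⁴)/(8 × 44.0³ × 1.5)
    = 2.02019e+07 / 1.02221e+06 = 19.76 → 20 coils

20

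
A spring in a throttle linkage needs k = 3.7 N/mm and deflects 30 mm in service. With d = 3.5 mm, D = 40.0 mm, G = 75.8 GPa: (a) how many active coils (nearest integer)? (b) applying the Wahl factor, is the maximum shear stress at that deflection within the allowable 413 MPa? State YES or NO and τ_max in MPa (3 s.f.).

N_a = Gd⁴/(8D³k) = (75.8×10³)(3.5⁴)/(8·40.0³·3.7) = 6.004 → N_a = 6
Actual rate k = Gd⁴/(8D³·6) = 3.7027 N/mm
Working load F = kδ = 3.7027·30 = 111.08 N
C = 40.0/3.5 = 11.4286; K_W = (4C−1)/(4C−4)+0.615/C = 1.1257
τ_max = K_W·8FD/(πd³) = 1.1257·263.9 = 297.08 MPa
τ_max ≤ 413 MPa → acceptable

(a) 6 coils; (b) YES, τ_max = 297 MPa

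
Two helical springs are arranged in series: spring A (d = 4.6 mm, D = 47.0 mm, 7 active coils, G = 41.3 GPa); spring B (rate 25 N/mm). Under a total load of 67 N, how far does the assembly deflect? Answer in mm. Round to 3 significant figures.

23.7 mm

k_A = Gd⁴/(8D³N_a) = (41.3×10³)(4.6⁴)/(8·47.0³·7) = 3.1805 N/mm
Series: 1/k_eq = 1/3.1805 + 1/25 = 0.35441; k_eq = 2.8216 N/mm
δ = F/k_eq = 67/2.8216 = 23.746 mm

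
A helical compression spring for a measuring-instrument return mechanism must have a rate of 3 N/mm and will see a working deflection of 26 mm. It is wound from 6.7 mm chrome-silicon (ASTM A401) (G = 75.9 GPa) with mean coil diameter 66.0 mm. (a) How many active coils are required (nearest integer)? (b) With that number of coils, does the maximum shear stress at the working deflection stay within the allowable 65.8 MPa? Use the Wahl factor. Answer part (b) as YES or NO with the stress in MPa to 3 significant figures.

(a) 22 coils; (b) YES, τ_max = 50.4 MPa

N_a = Gd⁴/(8D³k) = (75.9×10³)(6.7⁴)/(8·66.0³·3) = 22.17 → N_a = 22
Actual rate k = Gd⁴/(8D³·22) = 3.0227 N/mm
Working load F = kδ = 3.0227·26 = 78.59 N
C = 66.0/6.7 = 9.8507; K_W = (4C−1)/(4C−4)+0.615/C = 1.1472
τ_max = K_W·8FD/(πd³) = 1.1472·43.917 = 50.38 MPa
τ_max ≤ 65.8 MPa → acceptable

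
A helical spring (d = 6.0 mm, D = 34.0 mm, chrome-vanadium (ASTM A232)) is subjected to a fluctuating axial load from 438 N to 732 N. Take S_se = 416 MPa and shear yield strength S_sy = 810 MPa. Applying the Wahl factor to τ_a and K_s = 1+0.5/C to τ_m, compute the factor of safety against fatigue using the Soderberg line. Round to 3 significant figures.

C = D/d = 34.0/6.0 = 5.6667; K_W = (4C−1)/(4C−4)+0.615/C = 1.2692; K_s = 1+0.5/C = 1.0882
F_a = (F_max−F_min)/2 = 147 N; F_m = (F_max+F_min)/2 = 585 N
τ_a = K_W·8F_aD/(πd³) = 1.2692 × 58.923 = 74.787 MPa
τ_m = K_s·8F_mD/(πd³) = 1.0882 × 234.49 = 255.18 MPa
Soderberg: 1/n_f = τ_a/S_se + τ_m/S_sy = 74.787/416 + 255.18/810 = 0.17978 + 0.31504 = 0.49481
n_f = 1/0.49481 = 2.021

2.02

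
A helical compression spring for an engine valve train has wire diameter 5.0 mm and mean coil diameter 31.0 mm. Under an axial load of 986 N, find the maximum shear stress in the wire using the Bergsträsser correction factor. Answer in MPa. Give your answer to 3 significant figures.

Spring index C = D/d = 31.0/5.0 = 6.2000
K_B = (4C+2)/(4C−3) = 26.800/21.800 = 1.2294
τ₀ = 8FD/(πd³) = 8·986·31.0/(π·5.0³) = 244528/392.7 = 622.69 MPa
τ_max = K·τ₀ = 1.2294 × 622.69 = 765.5 MPa

766 MPa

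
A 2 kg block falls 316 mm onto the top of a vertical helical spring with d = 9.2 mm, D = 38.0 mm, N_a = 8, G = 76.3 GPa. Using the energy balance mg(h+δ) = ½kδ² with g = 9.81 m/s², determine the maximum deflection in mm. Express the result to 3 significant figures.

k = Gd⁴/(8D³N_a) = (76.3×10³)(9.2⁴)/(8·38.0³·8) = 155.65 N/mm
W = mg = 2 × 9.81 = 19.62 N
½kδ² − Wδ − Wh = 0 → δ = (W + √(W² + 2kWh))/k
δ = (19.62 + √(384.94 + 1.93002e+06))/155.65 = (19.62 + 1389.4)/155.65 = 9.0525 mm

9.05 mm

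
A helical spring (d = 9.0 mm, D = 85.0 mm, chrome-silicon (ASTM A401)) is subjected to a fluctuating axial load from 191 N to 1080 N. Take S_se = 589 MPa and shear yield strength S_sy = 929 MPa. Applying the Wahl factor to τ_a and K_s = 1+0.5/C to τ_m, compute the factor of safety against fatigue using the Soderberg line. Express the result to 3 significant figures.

C = D/d = 85.0/9.0 = 9.4444; K_W = (4C−1)/(4C−4)+0.615/C = 1.1539; K_s = 1+0.5/C = 1.0529
F_a = (F_max−F_min)/2 = 444.5 N; F_m = (F_max+F_min)/2 = 635.5 N
τ_a = K_W·8F_aD/(πd³) = 1.1539 × 131.98 = 152.29 MPa
τ_m = K_s·8F_mD/(πd³) = 1.0529 × 188.69 = 198.68 MPa
Soderberg: 1/n_f = τ_a/S_se + τ_m/S_sy = 152.29/589 + 198.68/929 = 0.25856 + 0.21386 = 0.47243
n_f = 1/0.47243 = 2.117

2.12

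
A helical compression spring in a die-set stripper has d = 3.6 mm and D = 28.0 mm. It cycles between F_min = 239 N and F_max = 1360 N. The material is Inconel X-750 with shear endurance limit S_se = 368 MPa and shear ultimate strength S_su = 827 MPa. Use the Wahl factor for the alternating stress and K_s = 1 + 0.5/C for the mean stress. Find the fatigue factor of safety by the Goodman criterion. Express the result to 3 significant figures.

0.230

C = D/d = 28.0/3.6 = 7.7778; K_W = (4C−1)/(4C−4)+0.615/C = 1.1897; K_s = 1+0.5/C = 1.0643
F_a = (F_max−F_min)/2 = 560.5 N; F_m = (F_max+F_min)/2 = 799.5 N
τ_a = K_W·8F_aD/(πd³) = 1.1897 × 856.58 = 1019.1 MPa
τ_m = K_s·8F_mD/(πd³) = 1.0643 × 1221.8 = 1300.4 MPa
Goodman: 1/n_f = τ_a/S_se + τ_m/S_su = 1019.1/368 + 1300.4/827 = 2.76927 + 1.57240 = 4.3417
n_f = 1/4.3417 = 0.2303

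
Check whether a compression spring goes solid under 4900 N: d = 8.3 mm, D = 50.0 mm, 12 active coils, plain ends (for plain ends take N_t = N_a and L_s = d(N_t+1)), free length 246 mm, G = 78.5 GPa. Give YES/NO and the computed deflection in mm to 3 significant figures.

k = Gd⁴/(8D³N_a) = (78.5×10³)(8.3⁴)/(8·50.0³·12) = 31.046 N/mm
N_t = 12; L_s = 8.3·13 = 107.9 mm; δ_solid = L₀ − L_s = 246 − 107.9 = 138.1 mm
δ = F/k = 4900/31.046 = 157.83 mm
δ ≥ δ_solid → spring goes solid

YES, δ = 158 mm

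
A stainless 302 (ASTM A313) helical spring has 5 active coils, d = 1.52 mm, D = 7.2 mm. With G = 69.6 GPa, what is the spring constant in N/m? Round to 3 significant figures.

k = Gd⁴/(8D³N_a) = (69.6×10³ × 1.52⁴) / (8 × 7.2³ × 5)
  = 371521 / 14929.9 = 24.884 N/mm = 24884 N/m

24900 N/m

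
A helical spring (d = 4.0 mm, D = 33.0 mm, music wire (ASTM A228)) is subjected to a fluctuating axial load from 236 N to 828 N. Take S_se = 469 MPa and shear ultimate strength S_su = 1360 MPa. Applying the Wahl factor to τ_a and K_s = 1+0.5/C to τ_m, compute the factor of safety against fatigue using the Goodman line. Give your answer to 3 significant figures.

C = D/d = 33.0/4.0 = 8.2500; K_W = (4C−1)/(4C−4)+0.615/C = 1.1780; K_s = 1+0.5/C = 1.0606
F_a = (F_max−F_min)/2 = 296 N; F_m = (F_max+F_min)/2 = 532 N
τ_a = K_W·8F_aD/(πd³) = 1.1780 × 388.66 = 457.83 MPa
τ_m = K_s·8F_mD/(πd³) = 1.0606 × 698.53 = 740.87 MPa
Goodman: 1/n_f = τ_a/S_se + τ_m/S_su = 457.83/469 + 740.87/1360 = 0.97619 + 0.54475 = 1.5209
n_f = 1/1.5209 = 0.6575

0.657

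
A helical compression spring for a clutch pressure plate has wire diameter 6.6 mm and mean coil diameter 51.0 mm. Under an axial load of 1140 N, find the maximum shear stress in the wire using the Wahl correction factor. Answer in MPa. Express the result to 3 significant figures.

613 MPa

Spring index C = D/d = 51.0/6.6 = 7.7273
K_W = (4C−1)/(4C−4) + 0.615/C = 29.909/26.909 + 0.0796 = 1.1911
τ₀ = 8FD/(πd³) = 8·1140·51.0/(π·6.6³) = 465120/903.2 = 514.97 MPa
τ_max = K·τ₀ = 1.1911 × 514.97 = 613.37 MPa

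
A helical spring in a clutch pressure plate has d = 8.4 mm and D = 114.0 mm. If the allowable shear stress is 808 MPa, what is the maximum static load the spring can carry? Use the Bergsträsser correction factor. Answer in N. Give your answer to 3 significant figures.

C = D/d = 114.0/8.4 = 13.5714
K_B = (4C+2)/(4C−3) = 56.286/51.286 = 1.0975
τ_max = K·8FD/(πd³) → F_max = τ_allow·πd³/(8DK)
F_max = 808·π·8.4³/(8·114.0·1.0975) = 1.5045e+06/1000.9 = 1503.2 N

1500 N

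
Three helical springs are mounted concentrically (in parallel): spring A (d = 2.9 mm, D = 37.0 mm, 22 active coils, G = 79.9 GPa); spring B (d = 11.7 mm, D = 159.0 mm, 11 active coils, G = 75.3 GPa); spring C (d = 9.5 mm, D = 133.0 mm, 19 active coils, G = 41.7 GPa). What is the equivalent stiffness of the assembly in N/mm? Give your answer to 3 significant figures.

k_A = Gd⁴/(8D³N_a) = (79.9×10³)(2.9⁴)/(8·37.0³·22) = 0.6339 N/mm
k_B = Gd⁴/(8D³N_a) = (75.3×10³)(11.7⁴)/(8·159.0³·11) = 3.989 N/mm
k_C = Gd⁴/(8D³N_a) = (41.7×10³)(9.5⁴)/(8·133.0³·19) = 0.9498 N/mm
Parallel: k_eq = 0.6339 + 3.989 + 0.9498 = 5.5727 N/mm

5.57 N/mm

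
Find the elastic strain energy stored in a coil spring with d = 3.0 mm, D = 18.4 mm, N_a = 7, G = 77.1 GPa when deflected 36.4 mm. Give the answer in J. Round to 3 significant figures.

11.9 J

k = Gd⁴/(8D³N_a) = (77.1×10³)(3.0⁴)/(8·18.4³·7) = 17.902 N/mm
U = ½kδ² = 0.5 × 17.902 × 36.4² = 11860 N·mm = 11.86 J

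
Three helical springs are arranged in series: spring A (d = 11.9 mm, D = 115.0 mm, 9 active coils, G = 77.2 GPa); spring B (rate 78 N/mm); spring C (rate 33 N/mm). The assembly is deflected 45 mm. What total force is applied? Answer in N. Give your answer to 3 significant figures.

395 N

k_A = Gd⁴/(8D³N_a) = (77.2×10³)(11.9⁴)/(8·115.0³·9) = 14.138 N/mm
Series: 1/k_eq = 1/14.138 + 1/78 + 1/33 = 0.11386; k_eq = 8.783 N/mm
F = k_eq·δ = 8.783·45 = 395.23 N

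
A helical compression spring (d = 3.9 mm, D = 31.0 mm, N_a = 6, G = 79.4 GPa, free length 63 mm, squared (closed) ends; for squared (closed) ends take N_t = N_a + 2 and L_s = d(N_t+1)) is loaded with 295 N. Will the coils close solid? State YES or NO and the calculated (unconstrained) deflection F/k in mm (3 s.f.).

k = Gd⁴/(8D³N_a) = (79.4×10³)(3.9⁴)/(8·31.0³·6) = 12.846 N/mm
N_t = 8; L_s = 3.9·9 = 35.1 mm; δ_solid = L₀ − L_s = 63 − 35.1 = 27.9 mm
δ = F/k = 295/12.846 = 22.965 mm
δ < δ_solid → spring does not go solid

NO, δ = 23.0 mm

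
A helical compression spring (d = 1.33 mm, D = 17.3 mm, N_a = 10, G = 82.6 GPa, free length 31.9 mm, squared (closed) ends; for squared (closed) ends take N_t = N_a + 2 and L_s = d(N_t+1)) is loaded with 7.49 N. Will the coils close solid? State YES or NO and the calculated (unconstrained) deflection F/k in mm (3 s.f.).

k = Gd⁴/(8D³N_a) = (82.6×10³)(1.33⁴)/(8·17.3³·10) = 0.62396 N/mm
N_t = 12; L_s = 1.33·13 = 17.29 mm; δ_solid = L₀ − L_s = 31.9 − 17.29 = 14.61 mm
δ = F/k = 7.49/0.62396 = 12.004 mm
δ < δ_solid → spring does not go solid

NO, δ = 12.0 mm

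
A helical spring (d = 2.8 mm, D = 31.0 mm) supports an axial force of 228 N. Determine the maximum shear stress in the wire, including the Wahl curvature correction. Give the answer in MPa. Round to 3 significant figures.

Spring index C = D/d = 31.0/2.8 = 11.0714
K_W = (4C−1)/(4C−4) + 0.615/C = 43.286/40.286 + 0.0555 = 1.1300
τ₀ = 8FD/(πd³) = 8·228·31.0/(π·2.8³) = 56544/68.964 = 819.9 MPa
τ_max = K·τ₀ = 1.1300 × 819.9 = 926.5 MPa

927 MPa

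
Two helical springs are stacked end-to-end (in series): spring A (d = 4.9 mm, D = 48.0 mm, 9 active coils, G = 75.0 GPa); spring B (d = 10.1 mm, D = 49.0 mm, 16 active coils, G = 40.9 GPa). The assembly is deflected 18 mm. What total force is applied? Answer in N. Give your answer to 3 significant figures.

k_A = Gd⁴/(8D³N_a) = (75.0×10³)(4.9⁴)/(8·48.0³·9) = 5.4299 N/mm
k_B = Gd⁴/(8D³N_a) = (40.9×10³)(10.1⁴)/(8·49.0³·16) = 28.263 N/mm
Series: 1/k_eq = 1/5.4299 + 1/28.263 = 0.21955; k_eq = 4.5548 N/mm
F = k_eq·δ = 4.5548·18 = 81.986 N

82.0 N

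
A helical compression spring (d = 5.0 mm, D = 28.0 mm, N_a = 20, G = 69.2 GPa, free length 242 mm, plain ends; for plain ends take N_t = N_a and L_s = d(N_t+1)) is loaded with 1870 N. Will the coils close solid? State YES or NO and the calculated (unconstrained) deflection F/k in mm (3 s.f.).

k = Gd⁴/(8D³N_a) = (69.2×10³)(5.0⁴)/(8·28.0³·20) = 12.314 N/mm
N_t = 20; L_s = 5.0·21 = 105 mm; δ_solid = L₀ − L_s = 242 − 105 = 137 mm
δ = F/k = 1870/12.314 = 151.86 mm
δ ≥ δ_solid → spring goes solid

YES, δ = 152 mm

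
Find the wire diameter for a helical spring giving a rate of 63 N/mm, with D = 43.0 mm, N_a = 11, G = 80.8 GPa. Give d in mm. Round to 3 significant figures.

d = (8D³N_a·k / G)^(1/4) = (8·43.0³·11·63 / (80.8×10³))^0.25
  = (5455.3)^0.25 = 8.5942 mm

8.59 mm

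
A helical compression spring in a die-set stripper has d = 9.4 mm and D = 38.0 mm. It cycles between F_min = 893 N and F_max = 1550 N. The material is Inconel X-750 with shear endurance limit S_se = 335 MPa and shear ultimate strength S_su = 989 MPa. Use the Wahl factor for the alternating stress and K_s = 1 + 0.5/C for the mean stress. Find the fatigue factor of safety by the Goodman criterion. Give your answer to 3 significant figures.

C = D/d = 38.0/9.4 = 4.0426; K_W = (4C−1)/(4C−4)+0.615/C = 1.3986; K_s = 1+0.5/C = 1.1237
F_a = (F_max−F_min)/2 = 328.5 N; F_m = (F_max+F_min)/2 = 1221.5 N
τ_a = K_W·8F_aD/(πd³) = 1.3986 × 38.272 = 53.528 MPa
τ_m = K_s·8F_mD/(πd³) = 1.1237 × 142.31 = 159.91 MPa
Goodman: 1/n_f = τ_a/S_se + τ_m/S_su = 53.528/335 + 159.91/989 = 0.15978 + 0.16169 = 0.32147
n_f = 1/0.32147 = 3.111

3.11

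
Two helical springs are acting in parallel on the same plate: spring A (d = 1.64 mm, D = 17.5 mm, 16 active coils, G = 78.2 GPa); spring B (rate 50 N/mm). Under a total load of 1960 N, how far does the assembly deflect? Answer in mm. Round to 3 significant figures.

38.6 mm

k_A = Gd⁴/(8D³N_a) = (78.2×10³)(1.64⁴)/(8·17.5³·16) = 0.82463 N/mm
Parallel: k_eq = 0.82463 + 50 = 50.825 N/mm
δ = F/k_eq = 1960/50.825 = 38.564 mm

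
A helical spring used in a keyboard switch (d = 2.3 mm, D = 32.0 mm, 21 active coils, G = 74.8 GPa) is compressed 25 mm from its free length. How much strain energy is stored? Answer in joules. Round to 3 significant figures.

k = Gd⁴/(8D³N_a) = (74.8×10³)(2.3⁴)/(8·32.0³·21) = 0.38024 N/mm
U = ½kδ² = 0.5 × 0.38024 × 25² = 118.82 N·mm = 0.11882 J

0.119 J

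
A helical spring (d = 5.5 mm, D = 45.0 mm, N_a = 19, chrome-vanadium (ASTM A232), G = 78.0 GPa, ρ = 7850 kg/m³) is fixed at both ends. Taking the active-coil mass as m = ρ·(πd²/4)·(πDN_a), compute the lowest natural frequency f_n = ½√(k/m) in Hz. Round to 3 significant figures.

50.7 Hz

k = Gd⁴/(8D³N_a) = (78.0×10³)(5.5⁴)/(8·45.0³·19) = 5.153 N/mm = 5153 N/m
Wire length L = πDN_a = π·45.0·19 = 2686.1 mm
m = ρ·(πd²/4)·L = 7850 × 23.758×10⁻⁶ m² × 2.6861 m = 0.50096 kg
f_n = ½√(k/m) = 0.5·√(5153/0.50096) = 0.5·√(10286) = 50.711 Hz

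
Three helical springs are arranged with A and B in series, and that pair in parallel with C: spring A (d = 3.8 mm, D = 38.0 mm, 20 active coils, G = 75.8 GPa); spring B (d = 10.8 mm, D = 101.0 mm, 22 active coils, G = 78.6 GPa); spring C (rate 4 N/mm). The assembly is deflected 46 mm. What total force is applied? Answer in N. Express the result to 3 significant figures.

247 N

k_A = Gd⁴/(8D³N_a) = (75.8×10³)(3.8⁴)/(8·38.0³·20) = 1.8002 N/mm
k_B = Gd⁴/(8D³N_a) = (78.6×10³)(10.8⁴)/(8·101.0³·22) = 5.8971 N/mm
Springs A,B series: k_AB = 1/(1/1.8002+1/5.8971) = 1.3792 N/mm; parallel with C: k_eq = 1.3792+4 = 5.3792 N/mm
F = k_eq·δ = 5.3792·46 = 247.44 N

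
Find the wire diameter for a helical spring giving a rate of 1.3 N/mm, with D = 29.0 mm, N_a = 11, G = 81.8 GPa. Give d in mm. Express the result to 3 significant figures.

2.42 mm

d = (8D³N_a·k / G)^(1/4) = (8·29.0³·11·1.3 / (81.8×10³))^0.25
  = (34.109)^0.25 = 2.4167 mm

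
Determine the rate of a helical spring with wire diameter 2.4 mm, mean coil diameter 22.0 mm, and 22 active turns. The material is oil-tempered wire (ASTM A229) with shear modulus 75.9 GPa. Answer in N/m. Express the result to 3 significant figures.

k = Gd⁴/(8D³N_a) = (75.9×10³ × 2.4⁴) / (8 × 22.0³ × 22)
  = 2.51818e+06 / 1.87405e+06 = 1.3437 N/mm = 1343.7 N/m

1340 N/m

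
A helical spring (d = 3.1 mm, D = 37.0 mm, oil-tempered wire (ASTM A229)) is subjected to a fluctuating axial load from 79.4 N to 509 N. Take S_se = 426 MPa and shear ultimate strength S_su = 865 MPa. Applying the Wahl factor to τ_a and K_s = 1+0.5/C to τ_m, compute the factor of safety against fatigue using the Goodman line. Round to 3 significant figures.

0.344

C = D/d = 37.0/3.1 = 11.9355; K_W = (4C−1)/(4C−4)+0.615/C = 1.1201; K_s = 1+0.5/C = 1.0419
F_a = (F_max−F_min)/2 = 214.8 N; F_m = (F_max+F_min)/2 = 294.2 N
τ_a = K_W·8F_aD/(πd³) = 1.1201 × 679.35 = 760.94 MPa
τ_m = K_s·8F_mD/(πd³) = 1.0419 × 930.46 = 969.44 MPa
Goodman: 1/n_f = τ_a/S_se + τ_m/S_su = 760.94/426 + 969.44/865 = 1.78625 + 1.12074 = 2.907
n_f = 1/2.907 = 0.344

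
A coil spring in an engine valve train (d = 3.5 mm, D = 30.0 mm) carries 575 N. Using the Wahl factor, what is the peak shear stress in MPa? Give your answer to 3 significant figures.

1200 MPa

Spring index C = D/d = 30.0/3.5 = 8.5714
K_W = (4C−1)/(4C−4) + 0.615/C = 33.286/30.286 + 0.0717 = 1.1708
τ₀ = 8FD/(πd³) = 8·575·30.0/(π·3.5³) = 138000/134.7 = 1024.5 MPa
τ_max = K·τ₀ = 1.1708 × 1024.5 = 1199.5 MPa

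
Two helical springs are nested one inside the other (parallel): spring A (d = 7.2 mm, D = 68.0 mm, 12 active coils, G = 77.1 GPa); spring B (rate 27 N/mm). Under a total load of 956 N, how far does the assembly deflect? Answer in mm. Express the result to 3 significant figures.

k_A = Gd⁴/(8D³N_a) = (77.1×10³)(7.2⁴)/(8·68.0³·12) = 6.8641 N/mm
Parallel: k_eq = 6.8641 + 27 = 33.864 N/mm
δ = F/k_eq = 956/33.864 = 28.23 mm

28.2 mm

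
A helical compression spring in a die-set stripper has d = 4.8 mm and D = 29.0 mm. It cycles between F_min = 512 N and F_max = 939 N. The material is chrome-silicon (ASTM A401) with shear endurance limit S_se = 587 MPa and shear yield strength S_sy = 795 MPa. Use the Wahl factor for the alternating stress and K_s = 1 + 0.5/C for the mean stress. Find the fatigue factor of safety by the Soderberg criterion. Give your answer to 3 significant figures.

1.04

C = D/d = 29.0/4.8 = 6.0417; K_W = (4C−1)/(4C−4)+0.615/C = 1.2506; K_s = 1+0.5/C = 1.0828
F_a = (F_max−F_min)/2 = 213.5 N; F_m = (F_max+F_min)/2 = 725.5 N
τ_a = K_W·8F_aD/(πd³) = 1.2506 × 142.56 = 178.28 MPa
τ_m = K_s·8F_mD/(πd³) = 1.0828 × 484.45 = 524.55 MPa
Soderberg: 1/n_f = τ_a/S_se + τ_m/S_sy = 178.28/587 + 524.55/795 = 0.30372 + 0.65981 = 0.96353
n_f = 1/0.96353 = 1.038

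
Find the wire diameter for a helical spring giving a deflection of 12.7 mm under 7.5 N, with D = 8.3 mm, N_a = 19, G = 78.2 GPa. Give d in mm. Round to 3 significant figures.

0.900 mm

Required rate k = F/δ = 7.5/12.7 = 0.59055 N/mm
d = (8D³N_a·k / G)^(1/4) = (8·8.3³·19·0.59055 / (78.2×10³))^0.25
  = (0.65634)^0.25 = 0.9001 mm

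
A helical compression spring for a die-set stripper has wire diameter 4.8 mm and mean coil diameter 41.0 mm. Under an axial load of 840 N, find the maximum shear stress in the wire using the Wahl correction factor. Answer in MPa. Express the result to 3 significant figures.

Spring index C = D/d = 41.0/4.8 = 8.5417
K_W = (4C−1)/(4C−4) + 0.615/C = 33.167/30.167 + 0.0720 = 1.1714
τ₀ = 8FD/(πd³) = 8·840·41.0/(π·4.8³) = 275520/347.44 = 793.01 MPa
τ_max = K·τ₀ = 1.1714 × 793.01 = 928.97 MPa

929 MPa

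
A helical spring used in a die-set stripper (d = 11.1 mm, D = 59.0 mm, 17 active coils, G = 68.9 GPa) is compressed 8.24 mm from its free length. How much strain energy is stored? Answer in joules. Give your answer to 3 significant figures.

1.27 J

k = Gd⁴/(8D³N_a) = (68.9×10³)(11.1⁴)/(8·59.0³·17) = 37.447 N/mm
U = ½kδ² = 0.5 × 37.447 × 8.24² = 1271.3 N·mm = 1.2713 J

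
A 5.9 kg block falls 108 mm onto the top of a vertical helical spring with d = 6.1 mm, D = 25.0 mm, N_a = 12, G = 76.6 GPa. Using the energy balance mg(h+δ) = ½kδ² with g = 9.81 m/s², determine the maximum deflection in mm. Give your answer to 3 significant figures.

14.1 mm

k = Gd⁴/(8D³N_a) = (76.6×10³)(6.1⁴)/(8·25.0³·12) = 70.706 N/mm
W = mg = 5.9 × 9.81 = 57.879 N
½kδ² − Wδ − Wh = 0 → δ = (W + √(W² + 2kWh))/k
δ = (57.879 + √(3350 + 883958))/70.706 = (57.879 + 941.97)/70.706 = 14.141 mm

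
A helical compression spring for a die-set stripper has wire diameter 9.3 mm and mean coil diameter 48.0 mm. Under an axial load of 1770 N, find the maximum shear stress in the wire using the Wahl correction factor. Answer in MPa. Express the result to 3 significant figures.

Spring index C = D/d = 48.0/9.3 = 5.1613
K_W = (4C−1)/(4C−4) + 0.615/C = 19.645/16.645 + 0.1192 = 1.2994
τ₀ = 8FD/(πd³) = 8·1770·48.0/(π·9.3³) = 679680/2527 = 268.97 MPa
τ_max = K·τ₀ = 1.2994 × 268.97 = 349.5 MPa

349 MPa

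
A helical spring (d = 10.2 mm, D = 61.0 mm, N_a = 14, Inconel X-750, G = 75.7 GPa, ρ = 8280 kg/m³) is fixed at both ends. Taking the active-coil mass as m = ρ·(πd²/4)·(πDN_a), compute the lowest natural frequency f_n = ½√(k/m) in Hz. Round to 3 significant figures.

k = Gd⁴/(8D³N_a) = (75.7×10³)(10.2⁴)/(8·61.0³·14) = 32.232 N/mm = 32232 N/m
Wire length L = πDN_a = π·61.0·14 = 2682.9 mm
m = ρ·(πd²/4)·L = 8280 × 81.713×10⁻⁶ m² × 2.6829 m = 1.8152 kg
f_n = ½√(k/m) = 0.5·√(32232/1.8152) = 0.5·√(17757) = 66.627 Hz

66.6 Hz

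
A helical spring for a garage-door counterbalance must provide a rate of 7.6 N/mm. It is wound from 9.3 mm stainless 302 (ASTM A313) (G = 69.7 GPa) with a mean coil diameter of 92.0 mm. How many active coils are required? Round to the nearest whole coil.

N_a = Gd⁴/(8D³k) = (69.7×10³ × 9.3⁴)/(8 × 92.0³ × 7.6)
    = 5.21392e+08 / 4.73442e+07 = 11.01 → 11 coils

11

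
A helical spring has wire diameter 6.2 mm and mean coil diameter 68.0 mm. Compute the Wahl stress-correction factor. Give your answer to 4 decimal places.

C = D/d = 68.0/6.2 = 10.9677
K_W = (4C−1)/(4C−4) + 0.615/C = 42.871/39.871 + 0.0561 = 1.1313

1.1313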